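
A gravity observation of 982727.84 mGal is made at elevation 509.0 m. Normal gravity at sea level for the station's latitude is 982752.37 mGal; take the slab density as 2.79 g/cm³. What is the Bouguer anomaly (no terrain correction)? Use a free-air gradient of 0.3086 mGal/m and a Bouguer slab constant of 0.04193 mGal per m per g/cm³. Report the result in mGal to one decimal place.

73.0

Free-air correction = 0.3086 × 509.0 = 157.08 mGal
Free-air anomaly = 982727.84 − 982752.37 + (157.08) = 132.55 mGal
Bouguer slab correction = 0.04193 × 2.79 × 509.0 = 59.55 mGal
Simple Bouguer anomaly = 132.55 − (59.55) = 73.00 mGal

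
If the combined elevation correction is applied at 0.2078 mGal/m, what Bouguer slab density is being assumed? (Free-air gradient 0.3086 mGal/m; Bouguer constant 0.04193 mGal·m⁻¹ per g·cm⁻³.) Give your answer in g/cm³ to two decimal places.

2.40

0.2078 = 0.3086 − 0.04193 × ρ
ρ = (0.3086 − 0.2078) / 0.04193 = 2.40 g/cm³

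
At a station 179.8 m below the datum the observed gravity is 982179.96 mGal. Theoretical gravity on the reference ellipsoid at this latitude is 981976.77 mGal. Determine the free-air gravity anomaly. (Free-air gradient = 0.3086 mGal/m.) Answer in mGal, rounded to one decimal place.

147.7

Free-air correction = 0.3086 × -179.8 = -55.49 mGal
Free-air anomaly = 982179.96 − 981976.77 + (-55.49) = 147.70 mGal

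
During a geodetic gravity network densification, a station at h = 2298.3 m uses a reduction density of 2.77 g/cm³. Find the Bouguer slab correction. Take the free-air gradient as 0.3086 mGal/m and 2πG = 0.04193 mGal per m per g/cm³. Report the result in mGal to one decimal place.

266.9

Bouguer slab correction = 0.04193 × 2.77 × 2298.3 = 266.9 mGal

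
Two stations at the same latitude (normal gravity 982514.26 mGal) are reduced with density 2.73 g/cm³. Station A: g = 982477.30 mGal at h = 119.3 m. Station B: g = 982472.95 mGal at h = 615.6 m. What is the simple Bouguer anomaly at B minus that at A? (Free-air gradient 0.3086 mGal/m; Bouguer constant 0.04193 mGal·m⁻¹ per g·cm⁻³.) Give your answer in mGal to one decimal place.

Δg_SB(A) = 982477.30 − 982514.26 + 0.3086×119.3 − 0.04193×2.73×119.3 = -13.80 mGal
Δg_SB(B) = 982472.95 − 982514.26 + 0.3086×615.6 − 0.04193×2.73×615.6 = 78.20 mGal
Difference = 78.20 − (-13.80) = 92.00 mGal

92.0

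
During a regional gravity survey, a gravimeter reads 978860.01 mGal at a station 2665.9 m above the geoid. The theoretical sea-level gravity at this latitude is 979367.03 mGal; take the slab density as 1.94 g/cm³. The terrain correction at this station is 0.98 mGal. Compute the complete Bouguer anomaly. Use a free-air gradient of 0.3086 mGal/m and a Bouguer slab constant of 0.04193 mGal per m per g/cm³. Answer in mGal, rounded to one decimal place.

99.8

Free-air correction = 0.3086 × 2665.9 = 822.70 mGal
Free-air anomaly = 978860.01 − 979367.03 + (822.70) = 315.68 mGal
Bouguer slab correction = 0.04193 × 1.94 × 2665.9 = 216.86 mGal
Simple Bouguer anomaly = 315.68 − (216.86) = 98.82 mGal
Complete Bouguer anomaly = 98.82 + 0.98 = 99.80 mGal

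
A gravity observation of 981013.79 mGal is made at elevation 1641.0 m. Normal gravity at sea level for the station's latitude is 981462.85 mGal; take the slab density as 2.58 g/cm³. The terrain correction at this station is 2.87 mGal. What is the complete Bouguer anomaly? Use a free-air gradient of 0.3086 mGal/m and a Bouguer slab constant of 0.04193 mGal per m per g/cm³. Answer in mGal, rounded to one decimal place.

Free-air correction = 0.3086 × 1641.0 = 506.41 mGal
Free-air anomaly = 981013.79 − 981462.85 + (506.41) = 57.35 mGal
Bouguer slab correction = 0.04193 × 2.58 × 1641.0 = 177.52 mGal
Simple Bouguer anomaly = 57.35 − (177.52) = -120.17 mGal
Complete Bouguer anomaly = -120.17 + 2.87 = -117.30 mGal

-117.3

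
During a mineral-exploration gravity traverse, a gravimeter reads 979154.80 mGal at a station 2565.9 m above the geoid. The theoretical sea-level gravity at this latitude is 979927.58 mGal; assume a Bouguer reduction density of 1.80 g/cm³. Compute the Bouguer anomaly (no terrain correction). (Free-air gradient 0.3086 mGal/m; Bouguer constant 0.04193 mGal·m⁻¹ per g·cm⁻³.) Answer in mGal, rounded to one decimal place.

-174.6

Free-air correction = 0.3086 × 2565.9 = 791.84 mGal
Free-air anomaly = 979154.80 − 979927.58 + (791.84) = 19.06 mGal
Bouguer slab correction = 0.04193 × 1.80 × 2565.9 = 193.66 mGal
Simple Bouguer anomaly = 19.06 − (193.66) = -174.60 mGal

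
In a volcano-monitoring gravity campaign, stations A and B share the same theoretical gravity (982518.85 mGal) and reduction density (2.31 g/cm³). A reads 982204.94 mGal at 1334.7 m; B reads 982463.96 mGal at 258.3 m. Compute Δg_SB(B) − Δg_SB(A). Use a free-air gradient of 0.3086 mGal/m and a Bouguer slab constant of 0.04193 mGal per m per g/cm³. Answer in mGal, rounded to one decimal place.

31.1

Δg_SB(A) = 982204.94 − 982518.85 + 0.3086×1334.7 − 0.04193×2.31×1334.7 = -31.30 mGal
Δg_SB(B) = 982463.96 − 982518.85 + 0.3086×258.3 − 0.04193×2.31×258.3 = -0.20 mGal
Difference = -0.20 − (-31.30) = 31.10 mGal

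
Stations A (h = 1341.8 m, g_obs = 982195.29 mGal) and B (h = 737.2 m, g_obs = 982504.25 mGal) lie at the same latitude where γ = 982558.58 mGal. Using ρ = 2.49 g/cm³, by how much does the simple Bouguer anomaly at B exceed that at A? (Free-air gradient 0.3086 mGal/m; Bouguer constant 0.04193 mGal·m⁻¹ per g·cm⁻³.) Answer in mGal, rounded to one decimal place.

Δg_SB(A) = 982195.29 − 982558.58 + 0.3086×1341.8 − 0.04193×2.49×1341.8 = -89.30 mGal
Δg_SB(B) = 982504.25 − 982558.58 + 0.3086×737.2 − 0.04193×2.49×737.2 = 96.20 mGal
Difference = 96.20 − (-89.30) = 185.50 mGal

185.5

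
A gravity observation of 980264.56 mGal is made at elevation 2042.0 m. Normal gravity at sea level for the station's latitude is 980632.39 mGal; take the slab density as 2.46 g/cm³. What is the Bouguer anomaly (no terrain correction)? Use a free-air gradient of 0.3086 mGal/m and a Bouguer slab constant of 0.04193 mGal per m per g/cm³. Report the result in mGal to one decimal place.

Free-air correction = 0.3086 × 2042.0 = 630.16 mGal
Free-air anomaly = 980264.56 − 980632.39 + (630.16) = 262.33 mGal
Bouguer slab correction = 0.04193 × 2.46 × 2042.0 = 210.63 mGal
Simple Bouguer anomaly = 262.33 − (210.63) = 51.70 mGal

51.7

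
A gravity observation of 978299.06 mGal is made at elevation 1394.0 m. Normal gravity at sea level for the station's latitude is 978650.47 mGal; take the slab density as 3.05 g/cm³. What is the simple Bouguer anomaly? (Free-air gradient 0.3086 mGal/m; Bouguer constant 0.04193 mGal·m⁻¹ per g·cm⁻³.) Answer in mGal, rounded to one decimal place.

Free-air correction = 0.3086 × 1394.0 = 430.19 mGal
Free-air anomaly = 978299.06 − 978650.47 + (430.19) = 78.78 mGal
Bouguer slab correction = 0.04193 × 3.05 × 1394.0 = 178.27 mGal
Simple Bouguer anomaly = 78.78 − (178.27) = -99.49 mGal

-99.5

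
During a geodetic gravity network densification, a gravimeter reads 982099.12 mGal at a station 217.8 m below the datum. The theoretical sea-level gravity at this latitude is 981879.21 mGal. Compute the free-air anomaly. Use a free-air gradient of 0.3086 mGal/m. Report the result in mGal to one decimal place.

Free-air correction = 0.3086 × -217.8 = -67.21 mGal
Free-air anomaly = 982099.12 − 981879.21 + (-67.21) = 152.70 mGal

152.7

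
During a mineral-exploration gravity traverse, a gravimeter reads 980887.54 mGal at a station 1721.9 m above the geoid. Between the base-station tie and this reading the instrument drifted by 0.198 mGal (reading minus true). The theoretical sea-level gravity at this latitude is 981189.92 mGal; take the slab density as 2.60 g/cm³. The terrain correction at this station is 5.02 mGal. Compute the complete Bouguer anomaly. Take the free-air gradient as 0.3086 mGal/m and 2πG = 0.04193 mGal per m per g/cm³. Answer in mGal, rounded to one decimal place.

Drift-corrected reading = 980887.54 − (0.198) = 980887.342 mGal
Free-air correction = 0.3086 × 1721.9 = 531.38 mGal
Free-air anomaly = 980887.342 − 981189.92 + (531.38) = 228.802 mGal
Bouguer slab correction = 0.04193 × 2.60 × 1721.9 = 187.72 mGal
Simple Bouguer anomaly = 228.802 − (187.72) = 41.082 mGal
Complete Bouguer anomaly = 41.082 + 5.02 = 46.102 mGal

46.1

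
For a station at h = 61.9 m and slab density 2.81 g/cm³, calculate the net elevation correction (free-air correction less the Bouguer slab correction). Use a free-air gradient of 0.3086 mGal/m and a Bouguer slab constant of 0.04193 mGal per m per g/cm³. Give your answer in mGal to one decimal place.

11.8

Combined gradient = 0.3086 − 0.04193 × 2.81 = 0.1907767 mGal/m
Combined elevation correction = 0.1907767 × 61.9 = 11.8 mGal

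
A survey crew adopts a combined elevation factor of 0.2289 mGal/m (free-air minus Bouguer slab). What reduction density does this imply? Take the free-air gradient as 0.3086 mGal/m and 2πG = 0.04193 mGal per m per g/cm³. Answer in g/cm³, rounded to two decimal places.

1.90

0.2289 = 0.3086 − 0.04193 × ρ
ρ = (0.3086 − 0.2289) / 0.04193 = 1.90 g/cm³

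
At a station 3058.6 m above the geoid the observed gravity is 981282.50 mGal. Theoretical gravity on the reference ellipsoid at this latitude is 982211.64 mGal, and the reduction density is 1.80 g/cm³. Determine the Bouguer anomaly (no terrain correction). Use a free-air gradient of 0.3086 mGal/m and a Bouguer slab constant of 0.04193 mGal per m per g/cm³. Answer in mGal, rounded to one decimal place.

Free-air correction = 0.3086 × 3058.6 = 943.88 mGal
Free-air anomaly = 981282.50 − 982211.64 + (943.88) = 14.74 mGal
Bouguer slab correction = 0.04193 × 1.80 × 3058.6 = 230.84 mGal
Simple Bouguer anomaly = 14.74 − (230.84) = -216.10 mGal

-216.1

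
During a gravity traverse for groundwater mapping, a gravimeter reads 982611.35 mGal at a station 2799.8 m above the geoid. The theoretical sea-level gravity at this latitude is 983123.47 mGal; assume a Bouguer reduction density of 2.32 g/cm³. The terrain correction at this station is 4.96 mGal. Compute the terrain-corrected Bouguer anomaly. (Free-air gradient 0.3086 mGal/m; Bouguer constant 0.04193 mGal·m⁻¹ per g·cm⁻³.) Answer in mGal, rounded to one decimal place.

84.5

Free-air correction = 0.3086 × 2799.8 = 864.02 mGal
Free-air anomaly = 982611.35 − 983123.47 + (864.02) = 351.90 mGal
Bouguer slab correction = 0.04193 × 2.32 × 2799.8 = 272.36 mGal
Simple Bouguer anomaly = 351.90 − (272.36) = 79.54 mGal
Complete Bouguer anomaly = 79.54 + 4.96 = 84.50 mGal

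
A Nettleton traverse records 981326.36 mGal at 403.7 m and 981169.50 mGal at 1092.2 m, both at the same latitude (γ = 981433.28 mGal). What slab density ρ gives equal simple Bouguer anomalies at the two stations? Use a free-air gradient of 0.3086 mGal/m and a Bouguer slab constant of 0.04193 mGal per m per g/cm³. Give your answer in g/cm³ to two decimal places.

Δg_obs = 981169.50 − 981326.36 = -156.86 mGal over Δh = 1092.2 − 403.7 = 688.5 m
Equal Bouguer anomalies ⇒ Δg_obs + (0.3086 − 0.04193ρ)·Δh = 0
0.3086 − 0.04193ρ = −Δg_obs/Δh = 0.22783
ρ = (0.3086 − 0.22783) / 0.04193 = 1.93 g/cm³

1.93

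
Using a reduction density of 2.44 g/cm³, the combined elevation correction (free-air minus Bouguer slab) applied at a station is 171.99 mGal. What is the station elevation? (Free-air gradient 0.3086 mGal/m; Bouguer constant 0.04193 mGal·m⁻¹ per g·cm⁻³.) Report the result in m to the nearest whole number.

834

Combined gradient = 0.3086 − 0.04193 × 2.44 = 0.2062908 mGal/m
h = 171.99 / 0.2062908 = 833.73 m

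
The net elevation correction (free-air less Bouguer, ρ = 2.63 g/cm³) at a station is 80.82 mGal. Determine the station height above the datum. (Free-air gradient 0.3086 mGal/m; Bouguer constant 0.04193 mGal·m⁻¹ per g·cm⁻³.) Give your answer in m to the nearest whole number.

408

Combined gradient = 0.3086 − 0.04193 × 2.63 = 0.1983241 mGal/m
h = 80.82 / 0.1983241 = 407.51 m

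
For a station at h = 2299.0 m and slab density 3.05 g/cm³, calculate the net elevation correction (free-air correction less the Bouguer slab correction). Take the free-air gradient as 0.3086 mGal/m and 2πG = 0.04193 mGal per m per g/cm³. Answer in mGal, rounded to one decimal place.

Combined gradient = 0.3086 − 0.04193 × 3.05 = 0.1807135 mGal/m
Combined elevation correction = 0.1807135 × 2299.0 = 415.5 mGal

415.5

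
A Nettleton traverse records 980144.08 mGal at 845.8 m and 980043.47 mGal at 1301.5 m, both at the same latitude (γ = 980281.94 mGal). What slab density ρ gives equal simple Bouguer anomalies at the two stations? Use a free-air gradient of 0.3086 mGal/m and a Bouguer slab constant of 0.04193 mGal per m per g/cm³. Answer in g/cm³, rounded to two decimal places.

Δg_obs = 980043.47 − 980144.08 = -100.61 mGal over Δh = 1301.5 − 845.8 = 455.7 m
Equal Bouguer anomalies ⇒ Δg_obs + (0.3086 − 0.04193ρ)·Δh = 0
0.3086 − 0.04193ρ = −Δg_obs/Δh = 0.22078
ρ = (0.3086 − 0.22078) / 0.04193 = 2.09 g/cm³

2.09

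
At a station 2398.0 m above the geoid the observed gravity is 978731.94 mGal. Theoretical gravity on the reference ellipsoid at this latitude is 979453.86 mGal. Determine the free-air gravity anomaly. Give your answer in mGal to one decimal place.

18.1

Free-air correction = 0.3086 × 2398.0 = 740.02 mGal
Free-air anomaly = 978731.94 − 979453.86 + (740.02) = 18.10 mGal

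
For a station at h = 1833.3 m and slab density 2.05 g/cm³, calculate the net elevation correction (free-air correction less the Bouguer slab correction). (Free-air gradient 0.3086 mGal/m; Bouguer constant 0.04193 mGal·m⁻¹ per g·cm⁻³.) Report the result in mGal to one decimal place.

408.2

Combined gradient = 0.3086 − 0.04193 × 2.05 = 0.2226435 mGal/m
Combined elevation correction = 0.2226435 × 1833.3 = 408.2 mGal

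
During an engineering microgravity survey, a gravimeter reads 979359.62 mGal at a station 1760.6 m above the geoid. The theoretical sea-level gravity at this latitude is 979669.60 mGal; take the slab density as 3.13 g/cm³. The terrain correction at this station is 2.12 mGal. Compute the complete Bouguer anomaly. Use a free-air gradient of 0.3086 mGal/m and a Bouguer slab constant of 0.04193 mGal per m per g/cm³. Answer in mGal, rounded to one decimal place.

4.4

Free-air correction = 0.3086 × 1760.6 = 543.32 mGal
Free-air anomaly = 979359.62 − 979669.60 + (543.32) = 233.34 mGal
Bouguer slab correction = 0.04193 × 3.13 × 1760.6 = 231.06 mGal
Simple Bouguer anomaly = 233.34 − (231.06) = 2.28 mGal
Complete Bouguer anomaly = 2.28 + 2.12 = 4.40 mGal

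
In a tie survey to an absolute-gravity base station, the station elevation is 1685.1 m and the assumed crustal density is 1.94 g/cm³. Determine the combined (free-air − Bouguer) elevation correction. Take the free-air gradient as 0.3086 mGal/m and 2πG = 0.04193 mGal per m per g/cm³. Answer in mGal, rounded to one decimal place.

382.9

Combined gradient = 0.3086 − 0.04193 × 1.94 = 0.2272558 mGal/m
Combined elevation correction = 0.2272558 × 1685.1 = 382.9 mGal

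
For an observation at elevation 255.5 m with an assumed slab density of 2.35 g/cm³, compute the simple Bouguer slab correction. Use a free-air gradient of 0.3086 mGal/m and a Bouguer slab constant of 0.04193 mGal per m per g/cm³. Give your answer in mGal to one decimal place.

25.2

Bouguer slab correction = 0.04193 × 2.35 × 255.5 = 25.2 mGal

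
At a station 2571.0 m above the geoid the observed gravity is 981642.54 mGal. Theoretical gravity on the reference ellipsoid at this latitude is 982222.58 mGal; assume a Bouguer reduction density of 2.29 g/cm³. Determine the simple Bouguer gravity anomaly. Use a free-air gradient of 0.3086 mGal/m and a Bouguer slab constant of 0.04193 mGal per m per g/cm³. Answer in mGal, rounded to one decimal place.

Free-air correction = 0.3086 × 2571.0 = 793.41 mGal
Free-air anomaly = 981642.54 − 982222.58 + (793.41) = 213.37 mGal
Bouguer slab correction = 0.04193 × 2.29 × 2571.0 = 246.87 mGal
Simple Bouguer anomaly = 213.37 − (246.87) = -33.50 mGal

-33.5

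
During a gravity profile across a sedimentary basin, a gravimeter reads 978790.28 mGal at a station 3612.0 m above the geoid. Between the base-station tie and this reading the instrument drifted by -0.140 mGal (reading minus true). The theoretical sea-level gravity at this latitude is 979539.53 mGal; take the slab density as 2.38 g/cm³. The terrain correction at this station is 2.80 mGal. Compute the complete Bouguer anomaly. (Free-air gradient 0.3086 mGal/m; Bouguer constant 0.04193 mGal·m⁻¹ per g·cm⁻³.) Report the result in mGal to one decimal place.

7.9

Drift-corrected reading = 978790.28 − (-0.140) = 978790.420 mGal
Free-air correction = 0.3086 × 3612.0 = 1114.66 mGal
Free-air anomaly = 978790.420 − 979539.53 + (1114.66) = 365.550 mGal
Bouguer slab correction = 0.04193 × 2.38 × 3612.0 = 360.45 mGal
Simple Bouguer anomaly = 365.550 − (360.45) = 5.100 mGal
Complete Bouguer anomaly = 5.100 + 2.80 = 7.900 mGal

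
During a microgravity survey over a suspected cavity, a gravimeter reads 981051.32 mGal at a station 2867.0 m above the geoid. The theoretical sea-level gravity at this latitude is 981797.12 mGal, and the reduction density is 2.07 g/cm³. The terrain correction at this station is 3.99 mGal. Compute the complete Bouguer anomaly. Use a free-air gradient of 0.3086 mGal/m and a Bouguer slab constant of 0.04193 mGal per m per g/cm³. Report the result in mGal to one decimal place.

-105.9

Free-air correction = 0.3086 × 2867.0 = 884.76 mGal
Free-air anomaly = 981051.32 − 981797.12 + (884.76) = 138.96 mGal
Bouguer slab correction = 0.04193 × 2.07 × 2867.0 = 248.84 mGal
Simple Bouguer anomaly = 138.96 − (248.84) = -109.88 mGal
Complete Bouguer anomaly = -109.88 + 3.99 = -105.89 mGal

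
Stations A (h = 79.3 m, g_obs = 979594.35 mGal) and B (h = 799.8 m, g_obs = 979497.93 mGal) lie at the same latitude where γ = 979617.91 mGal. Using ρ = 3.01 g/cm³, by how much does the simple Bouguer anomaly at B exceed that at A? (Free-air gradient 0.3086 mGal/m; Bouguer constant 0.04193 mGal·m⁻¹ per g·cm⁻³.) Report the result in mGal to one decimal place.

35.0

Δg_SB(A) = 979594.35 − 979617.91 + 0.3086×79.3 − 0.04193×3.01×79.3 = -9.10 mGal
Δg_SB(B) = 979497.93 − 979617.91 + 0.3086×799.8 − 0.04193×3.01×799.8 = 25.90 mGal
Difference = 25.90 − (-9.10) = 35.00 mGal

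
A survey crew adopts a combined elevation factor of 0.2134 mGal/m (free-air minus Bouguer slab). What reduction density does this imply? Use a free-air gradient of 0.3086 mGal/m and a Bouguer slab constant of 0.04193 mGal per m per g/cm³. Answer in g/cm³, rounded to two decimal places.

2.27

0.2134 = 0.3086 − 0.04193 × ρ
ρ = (0.3086 − 0.2134) / 0.04193 = 2.27 g/cm³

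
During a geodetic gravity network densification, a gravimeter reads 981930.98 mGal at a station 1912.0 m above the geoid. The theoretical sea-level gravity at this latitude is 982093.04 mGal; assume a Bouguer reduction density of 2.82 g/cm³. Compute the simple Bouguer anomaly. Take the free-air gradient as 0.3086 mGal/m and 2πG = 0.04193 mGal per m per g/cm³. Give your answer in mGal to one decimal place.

201.9

Free-air correction = 0.3086 × 1912.0 = 590.04 mGal
Free-air anomaly = 981930.98 − 982093.04 + (590.04) = 427.98 mGal
Bouguer slab correction = 0.04193 × 2.82 × 1912.0 = 226.08 mGal
Simple Bouguer anomaly = 427.98 − (226.08) = 201.90 mGal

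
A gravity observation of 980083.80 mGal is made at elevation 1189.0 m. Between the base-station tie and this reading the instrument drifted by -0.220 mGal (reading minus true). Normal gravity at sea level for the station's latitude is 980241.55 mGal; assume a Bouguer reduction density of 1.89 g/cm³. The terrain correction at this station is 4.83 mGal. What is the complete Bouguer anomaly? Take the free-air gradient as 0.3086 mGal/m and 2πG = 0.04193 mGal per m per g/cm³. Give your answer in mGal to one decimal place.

120.0

Drift-corrected reading = 980083.80 − (-0.220) = 980084.020 mGal
Free-air correction = 0.3086 × 1189.0 = 366.93 mGal
Free-air anomaly = 980084.020 − 980241.55 + (366.93) = 209.400 mGal
Bouguer slab correction = 0.04193 × 1.89 × 1189.0 = 94.23 mGal
Simple Bouguer anomaly = 209.400 − (94.23) = 115.170 mGal
Complete Bouguer anomaly = 115.170 + 4.83 = 120.000 mGal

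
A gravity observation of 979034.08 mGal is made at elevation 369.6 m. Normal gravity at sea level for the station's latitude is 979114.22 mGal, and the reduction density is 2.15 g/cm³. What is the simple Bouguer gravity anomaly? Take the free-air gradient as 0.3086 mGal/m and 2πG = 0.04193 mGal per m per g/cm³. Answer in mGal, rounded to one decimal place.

Free-air correction = 0.3086 × 369.6 = 114.06 mGal
Free-air anomaly = 979034.08 − 979114.22 + (114.06) = 33.92 mGal
Bouguer slab correction = 0.04193 × 2.15 × 369.6 = 33.32 mGal
Simple Bouguer anomaly = 33.92 − (33.32) = 0.60 mGal

0.6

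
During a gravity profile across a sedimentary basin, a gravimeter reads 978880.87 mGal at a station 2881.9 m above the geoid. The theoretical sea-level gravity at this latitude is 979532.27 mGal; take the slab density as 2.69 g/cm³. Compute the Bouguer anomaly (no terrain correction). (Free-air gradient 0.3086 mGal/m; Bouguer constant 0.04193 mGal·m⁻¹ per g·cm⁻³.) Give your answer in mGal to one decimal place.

-87.1

Free-air correction = 0.3086 × 2881.9 = 889.35 mGal
Free-air anomaly = 978880.87 − 979532.27 + (889.35) = 237.95 mGal
Bouguer slab correction = 0.04193 × 2.69 × 2881.9 = 325.05 mGal
Simple Bouguer anomaly = 237.95 − (325.05) = -87.10 mGal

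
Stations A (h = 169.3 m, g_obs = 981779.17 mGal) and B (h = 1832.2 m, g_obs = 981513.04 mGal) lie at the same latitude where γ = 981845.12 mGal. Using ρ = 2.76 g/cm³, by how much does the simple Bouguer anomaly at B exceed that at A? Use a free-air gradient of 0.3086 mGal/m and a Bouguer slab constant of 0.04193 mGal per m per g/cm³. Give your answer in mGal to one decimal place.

Δg_SB(A) = 981779.17 − 981845.12 + 0.3086×169.3 − 0.04193×2.76×169.3 = -33.30 mGal
Δg_SB(B) = 981513.04 − 981845.12 + 0.3086×1832.2 − 0.04193×2.76×1832.2 = 21.30 mGal
Difference = 21.30 − (-33.30) = 54.60 mGal

54.6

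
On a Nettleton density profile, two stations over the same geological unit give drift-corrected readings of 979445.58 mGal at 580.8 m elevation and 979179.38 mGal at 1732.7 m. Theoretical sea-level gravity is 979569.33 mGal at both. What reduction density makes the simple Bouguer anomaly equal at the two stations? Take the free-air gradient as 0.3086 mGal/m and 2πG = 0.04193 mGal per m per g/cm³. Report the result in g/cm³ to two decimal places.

1.85

Δg_obs = 979179.38 − 979445.58 = -266.20 mGal over Δh = 1732.7 − 580.8 = 1151.9 m
Equal Bouguer anomalies ⇒ Δg_obs + (0.3086 − 0.04193ρ)·Δh = 0
0.3086 − 0.04193ρ = −Δg_obs/Δh = 0.23110
ρ = (0.3086 − 0.23110) / 0.04193 = 1.85 g/cm³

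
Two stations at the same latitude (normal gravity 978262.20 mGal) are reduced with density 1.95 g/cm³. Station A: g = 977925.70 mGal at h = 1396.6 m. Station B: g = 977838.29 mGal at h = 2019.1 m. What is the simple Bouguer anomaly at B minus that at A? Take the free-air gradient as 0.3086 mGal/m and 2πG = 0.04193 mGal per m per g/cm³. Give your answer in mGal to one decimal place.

53.8

Δg_SB(A) = 977925.70 − 978262.20 + 0.3086×1396.6 − 0.04193×1.95×1396.6 = -19.70 mGal
Δg_SB(B) = 977838.29 − 978262.20 + 0.3086×2019.1 − 0.04193×1.95×2019.1 = 34.10 mGal
Difference = 34.10 − (-19.70) = 53.80 mGal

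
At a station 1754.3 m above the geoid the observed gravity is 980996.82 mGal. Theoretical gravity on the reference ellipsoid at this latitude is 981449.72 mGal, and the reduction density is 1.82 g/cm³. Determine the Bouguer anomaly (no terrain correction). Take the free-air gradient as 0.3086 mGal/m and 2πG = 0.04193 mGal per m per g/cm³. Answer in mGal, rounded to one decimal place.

Free-air correction = 0.3086 × 1754.3 = 541.38 mGal
Free-air anomaly = 980996.82 − 981449.72 + (541.38) = 88.48 mGal
Bouguer slab correction = 0.04193 × 1.82 × 1754.3 = 133.88 mGal
Simple Bouguer anomaly = 88.48 − (133.88) = -45.40 mGal

-45.4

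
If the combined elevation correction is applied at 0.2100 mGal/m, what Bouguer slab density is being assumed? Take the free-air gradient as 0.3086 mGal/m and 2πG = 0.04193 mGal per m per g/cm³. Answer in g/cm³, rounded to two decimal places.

2.35

0.2100 = 0.3086 − 0.04193 × ρ
ρ = (0.3086 − 0.2100) / 0.04193 = 2.35 g/cm³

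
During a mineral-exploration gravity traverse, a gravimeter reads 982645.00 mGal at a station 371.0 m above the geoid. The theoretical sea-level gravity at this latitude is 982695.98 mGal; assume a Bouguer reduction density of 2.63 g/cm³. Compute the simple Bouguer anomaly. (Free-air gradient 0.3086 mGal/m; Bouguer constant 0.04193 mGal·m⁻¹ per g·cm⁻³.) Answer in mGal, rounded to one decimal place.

Free-air correction = 0.3086 × 371.0 = 114.49 mGal
Free-air anomaly = 982645.00 − 982695.98 + (114.49) = 63.51 mGal
Bouguer slab correction = 0.04193 × 2.63 × 371.0 = 40.91 mGal
Simple Bouguer anomaly = 63.51 − (40.91) = 22.60 mGal

22.6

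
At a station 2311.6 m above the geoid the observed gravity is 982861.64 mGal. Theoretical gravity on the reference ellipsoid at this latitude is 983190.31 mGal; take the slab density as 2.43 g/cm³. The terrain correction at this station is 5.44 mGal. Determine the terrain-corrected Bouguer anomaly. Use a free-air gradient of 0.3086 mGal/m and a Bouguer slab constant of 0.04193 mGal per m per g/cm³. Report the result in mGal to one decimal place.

Free-air correction = 0.3086 × 2311.6 = 713.36 mGal
Free-air anomaly = 982861.64 − 983190.31 + (713.36) = 384.69 mGal
Bouguer slab correction = 0.04193 × 2.43 × 2311.6 = 235.53 mGal
Simple Bouguer anomaly = 384.69 − (235.53) = 149.16 mGal
Complete Bouguer anomaly = 149.16 + 5.44 = 154.60 mGal

154.6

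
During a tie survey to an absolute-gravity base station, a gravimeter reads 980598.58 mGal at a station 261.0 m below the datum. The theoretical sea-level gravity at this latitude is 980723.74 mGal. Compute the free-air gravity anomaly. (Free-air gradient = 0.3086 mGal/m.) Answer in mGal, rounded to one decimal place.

Free-air correction = 0.3086 × -261.0 = -80.54 mGal
Free-air anomaly = 980598.58 − 980723.74 + (-80.54) = -205.70 mGal

-205.7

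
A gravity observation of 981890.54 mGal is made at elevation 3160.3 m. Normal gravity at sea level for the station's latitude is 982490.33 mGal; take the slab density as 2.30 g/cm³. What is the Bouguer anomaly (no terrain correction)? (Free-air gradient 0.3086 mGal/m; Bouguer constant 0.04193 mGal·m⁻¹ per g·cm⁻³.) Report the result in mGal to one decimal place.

70.7

Free-air correction = 0.3086 × 3160.3 = 975.27 mGal
Free-air anomaly = 981890.54 − 982490.33 + (975.27) = 375.48 mGal
Bouguer slab correction = 0.04193 × 2.30 × 3160.3 = 304.78 mGal
Simple Bouguer anomaly = 375.48 − (304.78) = 70.70 mGal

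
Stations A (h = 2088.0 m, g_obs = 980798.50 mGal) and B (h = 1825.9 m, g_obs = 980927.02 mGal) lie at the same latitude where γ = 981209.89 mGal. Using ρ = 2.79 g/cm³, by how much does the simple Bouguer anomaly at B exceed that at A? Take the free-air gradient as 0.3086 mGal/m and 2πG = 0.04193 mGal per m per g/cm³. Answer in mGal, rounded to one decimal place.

Δg_SB(A) = 980798.50 − 981209.89 + 0.3086×2088.0 − 0.04193×2.79×2088.0 = -11.30 mGal
Δg_SB(B) = 980927.02 − 981209.89 + 0.3086×1825.9 − 0.04193×2.79×1825.9 = 67.00 mGal
Difference = 67.00 − (-11.30) = 78.30 mGal

78.3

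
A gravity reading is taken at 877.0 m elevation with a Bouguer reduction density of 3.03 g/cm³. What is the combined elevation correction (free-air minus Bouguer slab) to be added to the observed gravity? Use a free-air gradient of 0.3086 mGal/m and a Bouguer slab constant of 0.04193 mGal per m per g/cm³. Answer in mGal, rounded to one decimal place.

159.2

Combined gradient = 0.3086 − 0.04193 × 3.03 = 0.1815521 mGal/m
Combined elevation correction = 0.1815521 × 877.0 = 159.2 mGal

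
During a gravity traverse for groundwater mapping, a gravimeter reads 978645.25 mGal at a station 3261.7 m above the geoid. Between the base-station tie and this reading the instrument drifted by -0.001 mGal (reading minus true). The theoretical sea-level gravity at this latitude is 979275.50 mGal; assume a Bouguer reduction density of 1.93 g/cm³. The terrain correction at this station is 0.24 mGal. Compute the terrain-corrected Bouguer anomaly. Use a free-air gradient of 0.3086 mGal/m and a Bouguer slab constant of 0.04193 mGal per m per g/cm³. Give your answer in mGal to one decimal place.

Drift-corrected reading = 978645.25 − (-0.001) = 978645.251 mGal
Free-air correction = 0.3086 × 3261.7 = 1006.56 mGal
Free-air anomaly = 978645.251 − 979275.50 + (1006.56) = 376.311 mGal
Bouguer slab correction = 0.04193 × 1.93 × 3261.7 = 263.95 mGal
Simple Bouguer anomaly = 376.311 − (263.95) = 112.361 mGal
Complete Bouguer anomaly = 112.361 + 0.24 = 112.601 mGal

112.6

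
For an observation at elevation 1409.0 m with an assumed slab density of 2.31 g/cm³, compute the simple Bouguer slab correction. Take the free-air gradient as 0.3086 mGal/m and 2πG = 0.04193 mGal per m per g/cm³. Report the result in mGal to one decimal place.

Bouguer slab correction = 0.04193 × 2.31 × 1409.0 = 136.5 mGal

136.5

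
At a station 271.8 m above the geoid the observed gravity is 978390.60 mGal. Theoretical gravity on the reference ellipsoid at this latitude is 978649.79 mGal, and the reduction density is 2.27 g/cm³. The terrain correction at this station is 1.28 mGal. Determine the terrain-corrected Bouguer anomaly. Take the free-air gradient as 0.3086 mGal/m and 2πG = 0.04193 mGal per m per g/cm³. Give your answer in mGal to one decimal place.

-199.9

Free-air correction = 0.3086 × 271.8 = 83.88 mGal
Free-air anomaly = 978390.60 − 978649.79 + (83.88) = -175.31 mGal
Bouguer slab correction = 0.04193 × 2.27 × 271.8 = 25.87 mGal
Simple Bouguer anomaly = -175.31 − (25.87) = -201.18 mGal
Complete Bouguer anomaly = -201.18 + 1.28 = -199.90 mGal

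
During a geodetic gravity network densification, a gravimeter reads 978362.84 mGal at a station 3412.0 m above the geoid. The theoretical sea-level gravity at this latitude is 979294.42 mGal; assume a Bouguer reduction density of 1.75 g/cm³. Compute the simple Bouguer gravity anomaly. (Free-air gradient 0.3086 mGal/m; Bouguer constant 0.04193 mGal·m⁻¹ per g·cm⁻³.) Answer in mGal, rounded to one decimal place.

Free-air correction = 0.3086 × 3412.0 = 1052.94 mGal
Free-air anomaly = 978362.84 − 979294.42 + (1052.94) = 121.36 mGal
Bouguer slab correction = 0.04193 × 1.75 × 3412.0 = 250.36 mGal
Simple Bouguer anomaly = 121.36 − (250.36) = -129.00 mGal

-129.0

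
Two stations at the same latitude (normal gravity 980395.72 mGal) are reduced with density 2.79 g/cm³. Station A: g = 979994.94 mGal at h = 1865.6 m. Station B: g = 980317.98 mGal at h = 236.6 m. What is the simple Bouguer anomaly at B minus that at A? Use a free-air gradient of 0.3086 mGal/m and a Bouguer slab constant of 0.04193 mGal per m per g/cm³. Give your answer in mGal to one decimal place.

Δg_SB(A) = 979994.94 − 980395.72 + 0.3086×1865.6 − 0.04193×2.79×1865.6 = -43.30 mGal
Δg_SB(B) = 980317.98 − 980395.72 + 0.3086×236.6 − 0.04193×2.79×236.6 = -32.40 mGal
Difference = -32.40 − (-43.30) = 10.90 mGal

10.9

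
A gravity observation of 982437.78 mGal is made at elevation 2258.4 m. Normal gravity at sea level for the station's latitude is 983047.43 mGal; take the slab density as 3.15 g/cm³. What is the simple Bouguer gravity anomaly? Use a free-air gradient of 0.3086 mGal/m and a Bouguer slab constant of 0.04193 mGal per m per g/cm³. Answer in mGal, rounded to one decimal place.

-211.0

Free-air correction = 0.3086 × 2258.4 = 696.94 mGal
Free-air anomaly = 982437.78 − 983047.43 + (696.94) = 87.29 mGal
Bouguer slab correction = 0.04193 × 3.15 × 2258.4 = 298.29 mGal
Simple Bouguer anomaly = 87.29 − (298.29) = -211.00 mGal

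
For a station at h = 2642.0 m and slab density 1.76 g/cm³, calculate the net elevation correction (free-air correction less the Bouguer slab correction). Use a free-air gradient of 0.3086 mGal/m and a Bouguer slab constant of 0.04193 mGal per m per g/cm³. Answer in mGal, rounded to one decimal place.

620.4

Combined gradient = 0.3086 − 0.04193 × 1.76 = 0.2348032 mGal/m
Combined elevation correction = 0.2348032 × 2642.0 = 620.4 mGal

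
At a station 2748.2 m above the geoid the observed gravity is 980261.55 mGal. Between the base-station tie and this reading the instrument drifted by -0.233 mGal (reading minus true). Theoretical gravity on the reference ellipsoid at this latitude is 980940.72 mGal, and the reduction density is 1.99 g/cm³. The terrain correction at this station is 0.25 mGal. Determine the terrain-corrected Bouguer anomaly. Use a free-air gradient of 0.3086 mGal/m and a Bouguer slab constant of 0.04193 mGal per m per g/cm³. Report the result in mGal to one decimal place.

-59.9

Drift-corrected reading = 980261.55 − (-0.233) = 980261.783 mGal
Free-air correction = 0.3086 × 2748.2 = 848.09 mGal
Free-air anomaly = 980261.783 − 980940.72 + (848.09) = 169.153 mGal
Bouguer slab correction = 0.04193 × 1.99 × 2748.2 = 229.31 mGal
Simple Bouguer anomaly = 169.153 − (229.31) = -60.157 mGal
Complete Bouguer anomaly = -60.157 + 0.25 = -59.907 mGal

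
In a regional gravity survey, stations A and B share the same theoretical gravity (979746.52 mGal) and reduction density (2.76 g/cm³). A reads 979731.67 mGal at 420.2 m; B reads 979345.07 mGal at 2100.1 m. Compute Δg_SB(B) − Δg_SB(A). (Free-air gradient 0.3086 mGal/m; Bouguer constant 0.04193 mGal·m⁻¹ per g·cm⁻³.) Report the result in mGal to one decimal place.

-62.6

Δg_SB(A) = 979731.67 − 979746.52 + 0.3086×420.2 − 0.04193×2.76×420.2 = 66.20 mGal
Δg_SB(B) = 979345.07 − 979746.52 + 0.3086×2100.1 − 0.04193×2.76×2100.1 = 3.60 mGal
Difference = 3.60 − (66.20) = -62.60 mGal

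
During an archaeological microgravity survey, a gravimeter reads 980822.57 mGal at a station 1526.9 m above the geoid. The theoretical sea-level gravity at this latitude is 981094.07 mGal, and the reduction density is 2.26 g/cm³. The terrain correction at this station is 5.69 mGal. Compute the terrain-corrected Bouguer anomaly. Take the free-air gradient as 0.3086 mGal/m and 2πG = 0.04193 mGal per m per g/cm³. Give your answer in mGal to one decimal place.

Free-air correction = 0.3086 × 1526.9 = 471.20 mGal
Free-air anomaly = 980822.57 − 981094.07 + (471.20) = 199.70 mGal
Bouguer slab correction = 0.04193 × 2.26 × 1526.9 = 144.69 mGal
Simple Bouguer anomaly = 199.70 − (144.69) = 55.01 mGal
Complete Bouguer anomaly = 55.01 + 5.69 = 60.70 mGal

60.7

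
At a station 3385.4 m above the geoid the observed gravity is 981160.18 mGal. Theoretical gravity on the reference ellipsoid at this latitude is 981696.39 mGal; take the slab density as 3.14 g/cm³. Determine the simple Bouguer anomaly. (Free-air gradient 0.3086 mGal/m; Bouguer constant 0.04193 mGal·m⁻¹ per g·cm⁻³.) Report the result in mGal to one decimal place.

Free-air correction = 0.3086 × 3385.4 = 1044.73 mGal
Free-air anomaly = 981160.18 − 981696.39 + (1044.73) = 508.52 mGal
Bouguer slab correction = 0.04193 × 3.14 × 3385.4 = 445.72 mGal
Simple Bouguer anomaly = 508.52 − (445.72) = 62.80 mGal

62.8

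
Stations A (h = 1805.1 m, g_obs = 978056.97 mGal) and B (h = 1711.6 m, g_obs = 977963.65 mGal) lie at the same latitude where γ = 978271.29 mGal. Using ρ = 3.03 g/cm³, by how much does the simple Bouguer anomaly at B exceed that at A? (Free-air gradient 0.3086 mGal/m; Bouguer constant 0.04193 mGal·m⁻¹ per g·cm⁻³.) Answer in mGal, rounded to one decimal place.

Δg_SB(A) = 978056.97 − 978271.29 + 0.3086×1805.1 − 0.04193×3.03×1805.1 = 113.40 mGal
Δg_SB(B) = 977963.65 − 978271.29 + 0.3086×1711.6 − 0.04193×3.03×1711.6 = 3.10 mGal
Difference = 3.10 − (113.40) = -110.30 mGal

-110.3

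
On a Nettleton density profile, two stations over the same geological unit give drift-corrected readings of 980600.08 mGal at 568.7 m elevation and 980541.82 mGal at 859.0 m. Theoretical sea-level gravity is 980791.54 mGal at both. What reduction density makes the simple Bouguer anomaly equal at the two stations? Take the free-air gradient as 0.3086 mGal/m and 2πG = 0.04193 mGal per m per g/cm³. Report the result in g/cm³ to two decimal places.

Δg_obs = 980541.82 − 980600.08 = -58.26 mGal over Δh = 859.0 − 568.7 = 290.3 m
Equal Bouguer anomalies ⇒ Δg_obs + (0.3086 − 0.04193ρ)·Δh = 0
0.3086 − 0.04193ρ = −Δg_obs/Δh = 0.20069
ρ = (0.3086 − 0.20069) / 0.04193 = 2.57 g/cm³

2.57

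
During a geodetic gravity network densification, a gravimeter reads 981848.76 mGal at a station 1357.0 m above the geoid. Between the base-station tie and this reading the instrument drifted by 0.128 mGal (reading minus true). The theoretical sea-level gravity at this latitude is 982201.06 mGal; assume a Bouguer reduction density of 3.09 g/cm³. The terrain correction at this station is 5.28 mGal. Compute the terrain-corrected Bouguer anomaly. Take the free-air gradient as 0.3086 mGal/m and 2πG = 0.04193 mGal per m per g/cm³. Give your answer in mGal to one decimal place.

-104.2

Drift-corrected reading = 981848.76 − (0.128) = 981848.632 mGal
Free-air correction = 0.3086 × 1357.0 = 418.77 mGal
Free-air anomaly = 981848.632 − 982201.06 + (418.77) = 66.342 mGal
Bouguer slab correction = 0.04193 × 3.09 × 1357.0 = 175.82 mGal
Simple Bouguer anomaly = 66.342 − (175.82) = -109.478 mGal
Complete Bouguer anomaly = -109.478 + 5.28 = -104.198 mGal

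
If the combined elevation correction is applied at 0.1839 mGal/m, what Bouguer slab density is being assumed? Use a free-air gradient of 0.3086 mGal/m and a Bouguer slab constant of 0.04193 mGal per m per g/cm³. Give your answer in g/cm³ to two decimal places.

2.97

0.1839 = 0.3086 − 0.04193 × ρ
ρ = (0.3086 − 0.1839) / 0.04193 = 2.97 g/cm³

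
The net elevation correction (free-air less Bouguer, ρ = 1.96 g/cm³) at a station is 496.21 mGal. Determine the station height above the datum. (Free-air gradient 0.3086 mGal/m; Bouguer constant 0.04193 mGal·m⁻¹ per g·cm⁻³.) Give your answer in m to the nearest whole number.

2192

Combined gradient = 0.3086 − 0.04193 × 1.96 = 0.2264172 mGal/m
h = 496.21 / 0.2264172 = 2191.57 m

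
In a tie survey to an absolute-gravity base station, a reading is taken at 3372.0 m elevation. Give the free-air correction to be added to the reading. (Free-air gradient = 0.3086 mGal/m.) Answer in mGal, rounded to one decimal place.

Free-air correction = 0.3086 × 3372.0 = 1040.6 mGal

1040.6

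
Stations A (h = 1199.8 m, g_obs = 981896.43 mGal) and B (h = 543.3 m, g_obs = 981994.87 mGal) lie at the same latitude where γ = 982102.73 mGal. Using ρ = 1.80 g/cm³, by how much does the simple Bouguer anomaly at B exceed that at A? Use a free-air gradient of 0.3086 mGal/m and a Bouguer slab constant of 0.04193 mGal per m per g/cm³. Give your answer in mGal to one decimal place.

Δg_SB(A) = 981896.43 − 982102.73 + 0.3086×1199.8 − 0.04193×1.80×1199.8 = 73.40 mGal
Δg_SB(B) = 981994.87 − 982102.73 + 0.3086×543.3 − 0.04193×1.80×543.3 = 18.80 mGal
Difference = 18.80 − (73.40) = -54.60 mGal

-54.6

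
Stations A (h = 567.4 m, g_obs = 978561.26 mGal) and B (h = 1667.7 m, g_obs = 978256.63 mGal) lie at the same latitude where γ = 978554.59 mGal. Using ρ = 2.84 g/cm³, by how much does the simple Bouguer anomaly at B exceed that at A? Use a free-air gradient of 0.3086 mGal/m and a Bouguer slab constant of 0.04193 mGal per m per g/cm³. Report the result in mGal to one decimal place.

-96.1

Δg_SB(A) = 978561.26 − 978554.59 + 0.3086×567.4 − 0.04193×2.84×567.4 = 114.20 mGal
Δg_SB(B) = 978256.63 − 978554.59 + 0.3086×1667.7 − 0.04193×2.84×1667.7 = 18.10 mGal
Difference = 18.10 − (114.20) = -96.10 mGal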